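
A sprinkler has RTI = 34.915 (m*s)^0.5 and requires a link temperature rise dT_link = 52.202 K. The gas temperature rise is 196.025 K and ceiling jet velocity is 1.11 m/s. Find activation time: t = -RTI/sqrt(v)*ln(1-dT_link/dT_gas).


dT_link/dT_gas = 0.26630
ln(1 - 0.26630) = -0.30966
t = -34.915 / sqrt(1.11) * -0.30966 = 10.262 s

10.262 s


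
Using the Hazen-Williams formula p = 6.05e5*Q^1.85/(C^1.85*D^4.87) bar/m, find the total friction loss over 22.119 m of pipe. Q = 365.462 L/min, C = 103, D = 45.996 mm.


Q^1.85 = 55114
C^1.85 = 5293.6
D^4.87 = 1.2515e+08
p/m = 0.050329 bar/m
p_total = 0.050329 * 22.119 = 1.1132 bar

1.1132 bar


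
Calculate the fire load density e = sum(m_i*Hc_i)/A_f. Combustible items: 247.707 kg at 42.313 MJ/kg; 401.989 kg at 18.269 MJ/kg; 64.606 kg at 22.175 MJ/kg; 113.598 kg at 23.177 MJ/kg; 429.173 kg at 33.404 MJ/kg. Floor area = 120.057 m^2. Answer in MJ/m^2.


Total energy = 247.707*42.313 + 401.989*18.269 + 64.606*22.175 + 113.598*23.177 + 429.173*33.404
= 10481.23 + 7343.937 + 1432.638 + 2632.861 + 14336.09
= 36226.76 MJ
e = 36226.76 / 120.057 = 301.75 MJ/m^2

301.75 MJ/m^2


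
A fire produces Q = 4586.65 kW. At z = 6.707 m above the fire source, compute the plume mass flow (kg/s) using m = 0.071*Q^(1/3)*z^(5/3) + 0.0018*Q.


Q^(1/3) = 16.615
z^(5/3) = 23.853
First term = 0.071 * 16.615 * 23.853 = 28.139
Second term = 0.0018 * 4586.65 = 8.2560
m = 36.395 kg/s

36.395 kg/s


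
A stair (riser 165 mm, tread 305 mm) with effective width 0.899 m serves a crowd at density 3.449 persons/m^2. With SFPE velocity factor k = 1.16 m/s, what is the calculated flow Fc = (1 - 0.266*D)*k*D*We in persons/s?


1 - 0.266*D = 1 - 0.266*3.449 = 0.082566
Fs = 0.082566 * 1.16 * 3.449 = 0.33033 persons/(s*m)
Fc = 0.33033 * 0.899 = 0.29697 persons/s

0.29697 persons/s


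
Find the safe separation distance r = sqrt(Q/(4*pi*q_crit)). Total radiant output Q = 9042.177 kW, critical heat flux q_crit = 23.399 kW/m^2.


4*pi*q_crit = 294.04
Q/(4*pi*q_crit) = 30.751
r = sqrt(30.751) = 5.5454 m

5.5454 m


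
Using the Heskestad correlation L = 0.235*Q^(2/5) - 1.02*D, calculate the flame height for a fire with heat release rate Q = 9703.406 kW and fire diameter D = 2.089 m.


Q^(2/5) = 39.334
0.235 * Q^(2/5) = 9.2435
1.02 * D = 2.1308
L = 7.1127 m

7.1127 m


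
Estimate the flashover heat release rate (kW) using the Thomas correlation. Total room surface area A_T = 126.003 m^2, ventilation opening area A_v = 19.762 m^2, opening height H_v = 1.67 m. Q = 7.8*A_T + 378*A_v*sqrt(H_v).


7.8*A_T = 982.82
sqrt(H_v) = 1.2923
378*A_v*sqrt(H_v) = 9653.4
Q = 982.82 + 9653.4 = 10636 kW

10636 kW


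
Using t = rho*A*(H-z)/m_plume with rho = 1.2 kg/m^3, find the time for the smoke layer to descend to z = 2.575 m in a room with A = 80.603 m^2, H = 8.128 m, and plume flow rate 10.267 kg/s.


H - z = 5.553 m
t = 1.2 * 80.603 * 5.553 / 10.267 = 52.314 s

52.314 s


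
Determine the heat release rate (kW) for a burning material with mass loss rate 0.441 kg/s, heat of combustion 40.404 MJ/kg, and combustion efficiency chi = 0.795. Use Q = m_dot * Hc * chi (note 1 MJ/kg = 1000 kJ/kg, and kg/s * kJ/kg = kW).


Hc = 40.404 MJ/kg = 40.404 * 1000 kJ/kg = 40404 kJ/kg
Q = 0.441 kg/s * 40404 kJ/kg * 0.795 = 14165 kW

14165 kW


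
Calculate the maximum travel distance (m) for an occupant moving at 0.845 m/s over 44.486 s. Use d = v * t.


d = 0.845 * 44.486 = 37.591 m

37.591 m


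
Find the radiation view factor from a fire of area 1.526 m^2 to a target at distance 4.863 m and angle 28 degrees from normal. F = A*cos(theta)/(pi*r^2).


cos(28 deg) = 0.88295
pi*r^2 = 74.295
F = 1.526 * 0.88295 / 74.295 = 0.018136

0.018136


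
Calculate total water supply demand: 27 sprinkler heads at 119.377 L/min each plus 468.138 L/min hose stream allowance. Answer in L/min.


Sprinkler demand = 27 * 119.377 = 3223.179 L/min
Total = 3223.179 + 468.138 = 3691.317 L/min

3691.317 L/min


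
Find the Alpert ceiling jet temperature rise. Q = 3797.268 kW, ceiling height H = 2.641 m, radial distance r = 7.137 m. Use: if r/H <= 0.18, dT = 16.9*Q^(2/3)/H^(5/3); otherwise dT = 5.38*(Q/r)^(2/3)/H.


r/H = 7.137 / 2.641 = 2.7024
r/H > 0.18, so dT = 5.38*(Q/r)^(2/3)/H
Q/r = 532.05
(Q/r)^(2/3) = 65.660
dT = 5.38 * 65.660 / 2.641 = 133.76 K

133.76 K


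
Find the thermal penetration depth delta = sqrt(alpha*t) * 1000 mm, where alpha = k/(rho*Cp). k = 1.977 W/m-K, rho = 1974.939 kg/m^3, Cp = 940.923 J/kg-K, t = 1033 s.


alpha = 1.977 / (1974.939 * 940.923) = 1.0639e-06 m^2/s
alpha * t = 0.0010990
delta = sqrt(0.0010990) * 1000 = 33.151 mm

33.151 mm


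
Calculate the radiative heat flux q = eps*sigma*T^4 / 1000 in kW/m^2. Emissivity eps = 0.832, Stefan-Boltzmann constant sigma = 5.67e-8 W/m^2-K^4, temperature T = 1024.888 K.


T^4 = 1.1033e+12
q = 0.832 * 5.67e-8 * 1.1033e+12 / 1000 = 52.049 kW/m^2

52.049 kW/m^2


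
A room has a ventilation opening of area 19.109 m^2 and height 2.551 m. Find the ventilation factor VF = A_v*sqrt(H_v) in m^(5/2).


sqrt(H_v) = 1.5972
VF = 19.109 * 1.5972 = 30.521 m^(5/2)

30.521 m^(5/2)


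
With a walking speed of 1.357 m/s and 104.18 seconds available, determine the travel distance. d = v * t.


d = 1.357 * 104.18 = 141.37 m

141.37 m


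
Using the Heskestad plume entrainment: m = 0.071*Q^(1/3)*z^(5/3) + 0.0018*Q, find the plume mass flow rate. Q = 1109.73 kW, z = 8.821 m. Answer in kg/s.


Q^(1/3) = 10.353
z^(5/3) = 37.659
First term = 0.071 * 10.353 * 37.659 = 27.682
Second term = 0.0018 * 1109.73 = 1.9975
m = 29.679 kg/s

29.679 kg/s


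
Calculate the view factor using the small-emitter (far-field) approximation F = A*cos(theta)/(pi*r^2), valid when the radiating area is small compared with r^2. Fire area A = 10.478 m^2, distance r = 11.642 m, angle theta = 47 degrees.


cos(47 deg) = 0.68200
pi*r^2 = 425.80
F = 10.478 * 0.68200 / 425.80 = 0.016783

0.016783


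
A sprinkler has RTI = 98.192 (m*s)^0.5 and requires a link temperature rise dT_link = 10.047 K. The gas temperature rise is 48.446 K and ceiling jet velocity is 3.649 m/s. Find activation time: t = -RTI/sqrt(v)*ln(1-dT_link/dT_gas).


dT_link/dT_gas = 0.20739
ln(1 - 0.20739) = -0.23242
t = -98.192 / sqrt(3.649) * -0.23242 = 11.947 s

11.947 s


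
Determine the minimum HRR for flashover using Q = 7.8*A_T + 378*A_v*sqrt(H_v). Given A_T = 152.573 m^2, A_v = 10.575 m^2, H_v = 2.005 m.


7.8*A_T = 1190.1
sqrt(H_v) = 1.4160
378*A_v*sqrt(H_v) = 5660.2
Q = 1190.1 + 5660.2 = 6850.2 kW

6850.2 kW


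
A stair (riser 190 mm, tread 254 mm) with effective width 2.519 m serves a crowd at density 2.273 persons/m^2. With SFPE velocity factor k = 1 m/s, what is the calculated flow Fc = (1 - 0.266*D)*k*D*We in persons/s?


1 - 0.266*D = 1 - 0.266*2.273 = 0.39538
Fs = 0.39538 * 1 * 2.273 = 0.89870 persons/(s*m)
Fc = 0.89870 * 2.519 = 2.2638 persons/s

2.2638 persons/s


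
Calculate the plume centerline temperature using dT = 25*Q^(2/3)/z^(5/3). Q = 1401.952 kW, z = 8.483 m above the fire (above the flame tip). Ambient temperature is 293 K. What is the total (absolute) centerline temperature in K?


Q^(2/3) = 125.26
z^(5/3) = 35.284
dT = 25 * 125.26 / 35.284 = 88.752 K
T = 293 + 88.752 = 381.75 K

381.75 K


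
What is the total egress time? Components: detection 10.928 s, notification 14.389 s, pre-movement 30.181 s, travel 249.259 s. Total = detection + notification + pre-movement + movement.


Total = 10.928 + 14.389 + 30.181 + 249.259 = 304.757 s

304.757 s


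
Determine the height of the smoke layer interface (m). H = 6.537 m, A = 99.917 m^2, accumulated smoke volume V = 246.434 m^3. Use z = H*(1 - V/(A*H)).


V/(A*H) = 0.37730
1 - 0.37730 = 0.62270
z = 6.537 * 0.62270 = 4.0706 m

4.0706 m


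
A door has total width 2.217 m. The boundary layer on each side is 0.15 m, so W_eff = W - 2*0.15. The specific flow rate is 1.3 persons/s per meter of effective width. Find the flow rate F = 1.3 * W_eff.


W_eff = 2.217 - 0.30 = 1.917 m
F = 1.3 * 1.917 = 2.4921 persons/s

2.4921 persons/s


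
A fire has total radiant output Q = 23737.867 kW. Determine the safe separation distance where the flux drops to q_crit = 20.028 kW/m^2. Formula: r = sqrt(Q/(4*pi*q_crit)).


4*pi*q_crit = 251.68
Q/(4*pi*q_crit) = 94.318
r = sqrt(94.318) = 9.7117 m

9.7117 m


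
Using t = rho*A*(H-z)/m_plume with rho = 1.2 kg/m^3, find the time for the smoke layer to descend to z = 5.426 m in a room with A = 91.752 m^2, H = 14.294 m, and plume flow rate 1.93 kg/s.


H - z = 8.868 m
t = 1.2 * 91.752 * 8.868 / 1.93 = 505.90 s

505.90 s


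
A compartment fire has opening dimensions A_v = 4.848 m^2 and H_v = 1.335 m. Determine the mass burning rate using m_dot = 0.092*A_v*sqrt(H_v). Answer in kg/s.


sqrt(H_v) = 1.1554
m_dot = 0.092 * 4.848 * 1.1554 = 0.51534 kg/s

0.51534 kg/s


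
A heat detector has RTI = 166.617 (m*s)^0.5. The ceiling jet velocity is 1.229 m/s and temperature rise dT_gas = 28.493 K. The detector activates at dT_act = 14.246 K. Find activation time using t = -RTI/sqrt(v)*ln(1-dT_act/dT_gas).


dT_act/dT_gas = 0.49998
ln(1 - 0.49998) = -0.69311
t = -166.617 / sqrt(1.229) * -0.69311 = 104.17 s

104.17 s


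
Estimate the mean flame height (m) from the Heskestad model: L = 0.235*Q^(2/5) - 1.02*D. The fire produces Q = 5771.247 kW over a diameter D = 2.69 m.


Q^(2/5) = 31.953
0.235 * Q^(2/5) = 7.5089
1.02 * D = 2.7438
L = 4.7651 m

4.7651 m


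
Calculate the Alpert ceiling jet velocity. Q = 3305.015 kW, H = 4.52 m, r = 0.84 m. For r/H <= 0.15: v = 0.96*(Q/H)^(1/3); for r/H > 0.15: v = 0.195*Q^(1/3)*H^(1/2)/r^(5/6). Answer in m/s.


r/H = 0.84 / 4.52 = 0.18584
r/H > 0.15, so v = 0.195*Q^(1/3)*H^(1/2)/r^(5/6)
Q^(1/3) = 14.896
H^(1/2) = 2.1260
r^(5/6) = 0.86477
v = 0.195 * 14.896 * 2.1260 / 0.86477 = 7.1411 m/s

7.1411 m/s


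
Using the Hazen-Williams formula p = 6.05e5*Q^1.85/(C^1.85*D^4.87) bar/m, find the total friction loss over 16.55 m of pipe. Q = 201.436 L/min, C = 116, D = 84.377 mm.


Q^1.85 = 18309
C^1.85 = 6595.5
D^4.87 = 2.4028e+09
p/m = 0.00069896 bar/m
p_total = 0.00069896 * 16.55 = 0.011568 bar

0.011568 bar


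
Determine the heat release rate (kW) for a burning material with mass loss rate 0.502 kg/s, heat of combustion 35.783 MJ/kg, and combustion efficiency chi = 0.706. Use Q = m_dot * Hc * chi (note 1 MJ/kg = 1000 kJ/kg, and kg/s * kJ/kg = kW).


Hc = 35.783 MJ/kg = 35.783 * 1000 kJ/kg = 35783 kJ/kg
Q = 0.502 kg/s * 35783 kJ/kg * 0.706 = 12682 kW

12682 kW


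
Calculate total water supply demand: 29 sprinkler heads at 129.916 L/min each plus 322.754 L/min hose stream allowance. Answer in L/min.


Sprinkler demand = 29 * 129.916 = 3767.564 L/min
Total = 3767.564 + 322.754 = 4090.318 L/min

4090.318 L/min


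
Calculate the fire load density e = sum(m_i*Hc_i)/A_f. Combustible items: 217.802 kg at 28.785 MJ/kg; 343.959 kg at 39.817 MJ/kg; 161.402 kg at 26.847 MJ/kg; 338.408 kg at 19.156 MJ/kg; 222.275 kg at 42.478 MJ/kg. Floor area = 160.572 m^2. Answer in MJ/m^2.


Total energy = 217.802*28.785 + 343.959*39.817 + 161.402*26.847 + 338.408*19.156 + 222.275*42.478
= 6269.431 + 13695.42 + 4333.159 + 6482.544 + 9441.797
= 40222.35 MJ
e = 40222.35 / 160.572 = 250.49 MJ/m^2

250.49 MJ/m^2


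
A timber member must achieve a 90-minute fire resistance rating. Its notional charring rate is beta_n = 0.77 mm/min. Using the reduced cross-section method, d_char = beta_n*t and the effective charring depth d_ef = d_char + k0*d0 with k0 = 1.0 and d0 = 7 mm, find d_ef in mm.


d_char = 0.77 * 90 = 69.3 mm
d_ef = 69.3 + 1.0*7 = 76.3 mm

76.3 mm


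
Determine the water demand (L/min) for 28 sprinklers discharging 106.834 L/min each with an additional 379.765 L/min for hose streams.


Sprinkler demand = 28 * 106.834 = 2991.352 L/min
Total = 2991.352 + 379.765 = 3371.117 L/min

3371.117 L/min


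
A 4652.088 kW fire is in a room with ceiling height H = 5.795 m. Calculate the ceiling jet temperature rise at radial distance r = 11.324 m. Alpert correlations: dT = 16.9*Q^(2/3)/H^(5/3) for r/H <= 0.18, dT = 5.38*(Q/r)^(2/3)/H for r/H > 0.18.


r/H = 11.324 / 5.795 = 1.9541
r/H > 0.18, so dT = 5.38*(Q/r)^(2/3)/H
Q/r = 410.82
(Q/r)^(2/3) = 55.263
dT = 5.38 * 55.263 / 5.795 = 51.305 K

51.305 K


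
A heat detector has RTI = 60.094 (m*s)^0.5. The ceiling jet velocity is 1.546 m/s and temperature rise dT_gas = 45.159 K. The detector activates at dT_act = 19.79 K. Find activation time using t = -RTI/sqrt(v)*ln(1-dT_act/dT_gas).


dT_act/dT_gas = 0.43823
ln(1 - 0.43823) = -0.57666
t = -60.094 / sqrt(1.546) * -0.57666 = 27.871 s

27.871 s


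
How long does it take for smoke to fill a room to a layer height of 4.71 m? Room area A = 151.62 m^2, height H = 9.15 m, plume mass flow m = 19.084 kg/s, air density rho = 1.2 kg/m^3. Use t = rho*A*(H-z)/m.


H - z = 4.44 m
t = 1.2 * 151.62 * 4.44 / 19.084 = 42.330 s

42.330 s


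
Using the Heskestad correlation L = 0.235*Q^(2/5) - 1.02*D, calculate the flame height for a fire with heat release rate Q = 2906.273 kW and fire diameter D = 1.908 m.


Q^(2/5) = 24.285
0.235 * Q^(2/5) = 5.7069
1.02 * D = 1.9462
L = 3.7608 m

3.7608 m


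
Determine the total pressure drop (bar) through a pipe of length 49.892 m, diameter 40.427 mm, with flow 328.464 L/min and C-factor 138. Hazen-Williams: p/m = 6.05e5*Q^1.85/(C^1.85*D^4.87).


Q^1.85 = 45238
C^1.85 = 9094.4
D^4.87 = 6.6756e+07
p/m = 0.045081 bar/m
p_total = 0.045081 * 49.892 = 2.2492 bar

2.2492 bar


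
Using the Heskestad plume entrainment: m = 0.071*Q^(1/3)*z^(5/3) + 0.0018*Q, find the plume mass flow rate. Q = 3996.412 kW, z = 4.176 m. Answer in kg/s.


Q^(1/3) = 15.869
z^(5/3) = 10.829
First term = 0.071 * 15.869 * 10.829 = 12.202
Second term = 0.0018 * 3996.412 = 7.1935
m = 19.395 kg/s

19.395 kg/s


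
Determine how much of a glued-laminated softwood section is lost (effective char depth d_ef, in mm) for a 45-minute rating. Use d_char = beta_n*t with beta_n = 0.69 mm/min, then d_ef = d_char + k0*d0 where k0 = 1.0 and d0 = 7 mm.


d_char = 0.69 * 45 = 31.05 mm
d_ef = 31.05 + 1.0*7 = 38.05 mm

38.05 mm


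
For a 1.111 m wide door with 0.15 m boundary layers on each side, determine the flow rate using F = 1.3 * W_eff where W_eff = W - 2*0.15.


W_eff = 1.111 - 0.30 = 0.811 m
F = 1.3 * 0.811 = 1.0543 persons/s

1.0543 persons/s


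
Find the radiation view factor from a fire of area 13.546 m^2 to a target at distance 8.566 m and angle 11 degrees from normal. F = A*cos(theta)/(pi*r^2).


cos(11 deg) = 0.98163
pi*r^2 = 230.52
F = 13.546 * 0.98163 / 230.52 = 0.057684

0.057684


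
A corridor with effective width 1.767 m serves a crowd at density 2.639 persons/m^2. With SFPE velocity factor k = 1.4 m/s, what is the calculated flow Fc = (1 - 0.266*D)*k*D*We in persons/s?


1 - 0.266*D = 1 - 0.266*2.639 = 0.29803
Fs = 0.29803 * 1.4 * 2.639 = 1.1011 persons/(s*m)
Fc = 1.1011 * 1.767 = 1.9456 persons/s

1.9456 persons/s


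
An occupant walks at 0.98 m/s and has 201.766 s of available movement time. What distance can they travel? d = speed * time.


d = 0.98 * 201.766 = 197.73 m

197.73 m


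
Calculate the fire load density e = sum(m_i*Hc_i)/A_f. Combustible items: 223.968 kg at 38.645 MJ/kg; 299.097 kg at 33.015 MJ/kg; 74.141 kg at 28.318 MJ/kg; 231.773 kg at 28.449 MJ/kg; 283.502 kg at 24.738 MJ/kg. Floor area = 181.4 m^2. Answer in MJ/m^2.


Total energy = 223.968*38.645 + 299.097*33.015 + 74.141*28.318 + 231.773*28.449 + 283.502*24.738
= 8655.243 + 9874.687 + 2099.525 + 6593.710 + 7013.272
= 34236.44 MJ
e = 34236.44 / 181.4 = 188.73 MJ/m^2

188.73 MJ/m^2


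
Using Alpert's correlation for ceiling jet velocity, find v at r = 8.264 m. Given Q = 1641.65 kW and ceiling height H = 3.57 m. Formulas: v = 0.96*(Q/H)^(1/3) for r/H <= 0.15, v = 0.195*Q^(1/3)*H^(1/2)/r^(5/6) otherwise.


r/H = 8.264 / 3.57 = 2.3148
r/H > 0.15, so v = 0.195*Q^(1/3)*H^(1/2)/r^(5/6)
Q^(1/3) = 11.797
H^(1/2) = 1.8894
r^(5/6) = 5.8120
v = 0.195 * 11.797 * 1.8894 / 5.8120 = 0.74783 m/s

0.74783 m/s


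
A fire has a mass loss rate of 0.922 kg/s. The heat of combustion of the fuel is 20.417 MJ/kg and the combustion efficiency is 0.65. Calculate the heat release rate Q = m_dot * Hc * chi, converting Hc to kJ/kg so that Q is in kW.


Hc = 20.417 MJ/kg = 20.417 * 1000 kJ/kg = 20417 kJ/kg
Q = 0.922 kg/s * 20417 kJ/kg * 0.65 = 12236 kW

12236 kW


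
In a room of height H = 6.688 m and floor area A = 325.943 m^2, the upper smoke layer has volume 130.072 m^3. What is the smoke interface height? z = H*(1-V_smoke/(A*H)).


V/(A*H) = 0.059669
1 - 0.059669 = 0.94033
z = 6.688 * 0.94033 = 6.2889 m

6.2889 m


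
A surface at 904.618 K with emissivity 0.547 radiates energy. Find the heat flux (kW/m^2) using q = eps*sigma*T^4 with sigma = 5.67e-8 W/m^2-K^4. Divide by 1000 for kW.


T^4 = 6.6967e+11
q = 0.547 * 5.67e-8 * 6.6967e+11 / 1000 = 20.770 kW/m^2

20.770 kW/m^2


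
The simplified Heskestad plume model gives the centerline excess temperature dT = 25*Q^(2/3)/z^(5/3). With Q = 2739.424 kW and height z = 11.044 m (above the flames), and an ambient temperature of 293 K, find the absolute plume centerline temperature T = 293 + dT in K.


Q^(2/3) = 195.78
z^(5/3) = 54.770
dT = 25 * 195.78 / 54.770 = 89.365 K
T = 293 + 89.365 = 382.37 K

382.37 K


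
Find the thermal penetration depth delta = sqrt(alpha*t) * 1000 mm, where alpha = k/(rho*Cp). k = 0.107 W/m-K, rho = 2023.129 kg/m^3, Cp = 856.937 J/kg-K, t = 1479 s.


alpha = 0.107 / (2023.129 * 856.937) = 6.1718e-08 m^2/s
alpha * t = 9.1281e-05
delta = sqrt(9.1281e-05) * 1000 = 9.5541 mm

9.5541 mm


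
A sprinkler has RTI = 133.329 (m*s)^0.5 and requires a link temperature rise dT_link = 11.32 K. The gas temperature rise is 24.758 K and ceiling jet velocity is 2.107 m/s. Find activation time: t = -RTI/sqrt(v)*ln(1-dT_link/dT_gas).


dT_link/dT_gas = 0.45723
ln(1 - 0.45723) = -0.61106
t = -133.329 / sqrt(2.107) * -0.61106 = 56.128 s

56.128 s


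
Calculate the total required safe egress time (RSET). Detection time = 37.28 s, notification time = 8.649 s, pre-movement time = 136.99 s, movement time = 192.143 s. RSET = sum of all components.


Total = 37.28 + 8.649 + 136.99 + 192.143 = 375.062 s

375.062 s


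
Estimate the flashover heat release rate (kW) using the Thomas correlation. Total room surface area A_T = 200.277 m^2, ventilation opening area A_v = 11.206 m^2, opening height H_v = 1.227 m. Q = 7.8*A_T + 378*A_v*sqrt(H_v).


7.8*A_T = 1562.2
sqrt(H_v) = 1.1077
378*A_v*sqrt(H_v) = 4692.1
Q = 1562.2 + 4692.1 = 6254.2 kW

6254.2 kW


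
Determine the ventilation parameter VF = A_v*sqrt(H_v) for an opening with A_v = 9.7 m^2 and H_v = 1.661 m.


sqrt(H_v) = 1.2888
VF = 9.7 * 1.2888 = 12.501 m^(5/2)

12.501 m^(5/2)


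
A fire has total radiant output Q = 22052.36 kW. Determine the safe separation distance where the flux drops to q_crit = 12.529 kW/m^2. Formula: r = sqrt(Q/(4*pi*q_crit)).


4*pi*q_crit = 157.44
Q/(4*pi*q_crit) = 140.06
r = sqrt(140.06) = 11.835 m

11.835 m


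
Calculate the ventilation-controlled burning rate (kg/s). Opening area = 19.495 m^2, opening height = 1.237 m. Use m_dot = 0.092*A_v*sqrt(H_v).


sqrt(H_v) = 1.1122
m_dot = 0.092 * 19.495 * 1.1122 = 1.9948 kg/s

1.9948 kg/s


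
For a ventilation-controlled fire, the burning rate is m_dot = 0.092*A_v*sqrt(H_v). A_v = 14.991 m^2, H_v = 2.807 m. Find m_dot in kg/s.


sqrt(H_v) = 1.6754
m_dot = 0.092 * 14.991 * 1.6754 = 2.3107 kg/s

2.3107 kg/s


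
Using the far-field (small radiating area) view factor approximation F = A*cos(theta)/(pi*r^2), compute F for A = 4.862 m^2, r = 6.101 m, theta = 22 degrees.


cos(22 deg) = 0.92718
pi*r^2 = 116.94
F = 4.862 * 0.92718 / 116.94 = 0.038550

0.038550


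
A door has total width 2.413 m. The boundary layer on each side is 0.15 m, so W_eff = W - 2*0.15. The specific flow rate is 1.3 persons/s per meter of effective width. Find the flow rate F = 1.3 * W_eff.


W_eff = 2.413 - 0.30 = 2.113 m
F = 1.3 * 2.113 = 2.7469 persons/s

2.7469 persons/s


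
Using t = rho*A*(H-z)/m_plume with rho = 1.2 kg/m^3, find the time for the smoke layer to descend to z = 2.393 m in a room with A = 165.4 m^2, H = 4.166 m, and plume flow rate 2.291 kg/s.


H - z = 1.773 m
t = 1.2 * 165.4 * 1.773 / 2.291 = 153.60 s

153.60 s


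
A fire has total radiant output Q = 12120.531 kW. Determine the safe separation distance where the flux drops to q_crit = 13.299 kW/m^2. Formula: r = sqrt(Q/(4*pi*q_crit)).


4*pi*q_crit = 167.12
Q/(4*pi*q_crit) = 72.526
r = sqrt(72.526) = 8.5162 m

8.5162 m


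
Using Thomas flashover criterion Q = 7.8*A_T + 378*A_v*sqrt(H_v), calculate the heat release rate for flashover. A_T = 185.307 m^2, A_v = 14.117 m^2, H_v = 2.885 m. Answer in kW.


7.8*A_T = 1445.4
sqrt(H_v) = 1.6985
378*A_v*sqrt(H_v) = 9063.7
Q = 1445.4 + 9063.7 = 10509 kW

10509 kW


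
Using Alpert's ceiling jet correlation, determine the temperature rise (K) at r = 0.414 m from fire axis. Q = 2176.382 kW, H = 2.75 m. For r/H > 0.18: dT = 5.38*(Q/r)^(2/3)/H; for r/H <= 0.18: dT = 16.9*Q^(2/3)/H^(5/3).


r/H = 0.414 / 2.75 = 0.15055
r/H <= 0.18, so dT = 16.9*Q^(2/3)/H^(5/3)
Q^(2/3) = 167.94
H^(5/3) = 5.3979
dT = 16.9 * 167.94 / 5.3979 = 525.80 K

525.80 K


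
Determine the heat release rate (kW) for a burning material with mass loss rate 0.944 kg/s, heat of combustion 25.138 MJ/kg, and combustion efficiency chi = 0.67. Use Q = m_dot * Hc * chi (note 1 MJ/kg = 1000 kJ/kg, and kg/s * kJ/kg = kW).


Hc = 25.138 MJ/kg = 25.138 * 1000 kJ/kg = 25138 kJ/kg
Q = 0.944 kg/s * 25138 kJ/kg * 0.67 = 15899 kW

15899 kW


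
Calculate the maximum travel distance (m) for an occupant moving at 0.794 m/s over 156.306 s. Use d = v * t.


d = 0.794 * 156.306 = 124.11 m

124.11 m


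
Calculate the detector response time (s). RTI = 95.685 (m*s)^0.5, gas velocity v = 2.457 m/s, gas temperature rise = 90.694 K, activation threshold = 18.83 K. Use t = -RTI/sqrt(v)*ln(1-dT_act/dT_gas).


dT_act/dT_gas = 0.20762
ln(1 - 0.20762) = -0.23272
t = -95.685 / sqrt(2.457) * -0.23272 = 14.206 s

14.206 s


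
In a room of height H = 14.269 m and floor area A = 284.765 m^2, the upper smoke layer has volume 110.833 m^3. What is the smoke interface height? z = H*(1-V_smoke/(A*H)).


V/(A*H) = 0.027277
1 - 0.027277 = 0.97272
z = 14.269 * 0.97272 = 13.880 m

13.880 m


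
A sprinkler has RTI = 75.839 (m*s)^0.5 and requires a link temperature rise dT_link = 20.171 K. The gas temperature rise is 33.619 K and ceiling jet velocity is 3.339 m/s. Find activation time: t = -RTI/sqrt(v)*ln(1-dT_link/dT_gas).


dT_link/dT_gas = 0.59999
ln(1 - 0.59999) = -0.91626
t = -75.839 / sqrt(3.339) * -0.91626 = 38.028 s

38.028 s


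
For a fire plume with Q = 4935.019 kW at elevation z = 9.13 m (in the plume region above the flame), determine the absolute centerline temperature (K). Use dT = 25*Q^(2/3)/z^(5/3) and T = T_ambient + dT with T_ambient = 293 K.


Q^(2/3) = 289.86
z^(5/3) = 39.883
dT = 25 * 289.86 / 39.883 = 181.70 K
T = 293 + 181.70 = 474.70 K

474.70 K


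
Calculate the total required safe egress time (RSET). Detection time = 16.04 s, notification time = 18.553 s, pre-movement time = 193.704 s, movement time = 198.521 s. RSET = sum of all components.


Total = 16.04 + 18.553 + 193.704 + 198.521 = 426.818 s

426.818 s


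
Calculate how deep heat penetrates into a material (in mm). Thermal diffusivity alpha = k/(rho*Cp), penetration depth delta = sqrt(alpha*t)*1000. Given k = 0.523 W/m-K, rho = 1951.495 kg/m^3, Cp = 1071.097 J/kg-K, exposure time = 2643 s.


alpha = 0.523 / (1951.495 * 1071.097) = 2.5021e-07 m^2/s
alpha * t = 0.00066131
delta = sqrt(0.00066131) * 1000 = 25.716 mm

25.716 mm


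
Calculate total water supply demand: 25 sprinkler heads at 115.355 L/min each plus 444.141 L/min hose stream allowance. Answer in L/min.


Sprinkler demand = 25 * 115.355 = 2883.875 L/min
Total = 2883.875 + 444.141 = 3328.016 L/min

3328.016 L/min


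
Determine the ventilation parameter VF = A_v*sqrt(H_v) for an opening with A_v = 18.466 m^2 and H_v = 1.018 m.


sqrt(H_v) = 1.0090
VF = 18.466 * 1.0090 = 18.631 m^(5/2)

18.631 m^(5/2)


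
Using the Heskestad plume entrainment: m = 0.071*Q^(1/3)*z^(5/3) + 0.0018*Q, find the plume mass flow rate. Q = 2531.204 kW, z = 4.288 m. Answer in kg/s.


Q^(1/3) = 13.628
z^(5/3) = 11.318
First term = 0.071 * 13.628 * 11.318 = 10.951
Second term = 0.0018 * 2531.204 = 4.5562
m = 15.507 kg/s

15.507 kg/s


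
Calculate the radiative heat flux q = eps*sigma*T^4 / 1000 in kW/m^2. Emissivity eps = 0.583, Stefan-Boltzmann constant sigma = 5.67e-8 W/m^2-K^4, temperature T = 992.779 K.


T^4 = 9.7143e+11
q = 0.583 * 5.67e-8 * 9.7143e+11 / 1000 = 32.112 kW/m^2

32.112 kW/m^2


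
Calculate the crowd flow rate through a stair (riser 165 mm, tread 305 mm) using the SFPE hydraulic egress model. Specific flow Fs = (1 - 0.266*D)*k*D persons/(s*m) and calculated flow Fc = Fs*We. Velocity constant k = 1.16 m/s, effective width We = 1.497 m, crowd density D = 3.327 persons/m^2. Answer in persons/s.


1 - 0.266*D = 1 - 0.266*3.327 = 0.11502
Fs = 0.11502 * 1.16 * 3.327 = 0.44389 persons/(s*m)
Fc = 0.44389 * 1.497 = 0.66451 persons/s

0.66451 persons/s


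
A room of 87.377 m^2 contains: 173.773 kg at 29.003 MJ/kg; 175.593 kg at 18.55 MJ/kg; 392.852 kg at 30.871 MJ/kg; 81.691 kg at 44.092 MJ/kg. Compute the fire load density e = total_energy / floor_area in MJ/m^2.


Total energy = 173.773*29.003 + 175.593*18.55 + 392.852*30.871 + 81.691*44.092
= 5039.938 + 3257.250 + 12127.73 + 3601.920
= 24026.84 MJ
e = 24026.84 / 87.377 = 274.98 MJ/m^2

274.98 MJ/m^2


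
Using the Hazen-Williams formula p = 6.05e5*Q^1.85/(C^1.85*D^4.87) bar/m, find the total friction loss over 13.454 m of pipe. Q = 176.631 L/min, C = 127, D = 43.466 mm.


Q^1.85 = 14357
C^1.85 = 7799.0
D^4.87 = 9.5014e+07
p/m = 0.011722 bar/m
p_total = 0.011722 * 13.454 = 0.15771 bar

0.15771 bar


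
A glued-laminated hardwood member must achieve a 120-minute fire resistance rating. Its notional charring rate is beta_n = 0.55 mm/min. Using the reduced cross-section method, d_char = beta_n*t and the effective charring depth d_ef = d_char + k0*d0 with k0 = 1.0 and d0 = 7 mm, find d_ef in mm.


d_char = 0.55 * 120 = 66 mm
d_ef = 66 + 1.0*7 = 73 mm

73 mm


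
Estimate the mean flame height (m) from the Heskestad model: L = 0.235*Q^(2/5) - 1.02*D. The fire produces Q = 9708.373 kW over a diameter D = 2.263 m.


Q^(2/5) = 39.342
0.235 * Q^(2/5) = 9.2454
1.02 * D = 2.3083
L = 6.9372 m

6.9372 m


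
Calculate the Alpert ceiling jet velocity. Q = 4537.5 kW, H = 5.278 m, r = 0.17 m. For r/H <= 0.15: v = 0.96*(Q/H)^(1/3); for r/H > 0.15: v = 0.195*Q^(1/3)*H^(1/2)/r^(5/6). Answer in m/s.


r/H = 0.17 / 5.278 = 0.032209
r/H <= 0.15, so v = 0.96*(Q/H)^(1/3)
Q/H = 859.70
(Q/H)^(1/3) = 9.5086
v = 0.96 * 9.5086 = 9.1282 m/s

9.1282 m/s


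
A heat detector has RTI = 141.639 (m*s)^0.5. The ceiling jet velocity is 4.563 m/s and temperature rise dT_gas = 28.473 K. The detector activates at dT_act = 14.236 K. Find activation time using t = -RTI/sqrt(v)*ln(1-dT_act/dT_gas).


dT_act/dT_gas = 0.49998
ln(1 - 0.49998) = -0.69311
t = -141.639 / sqrt(4.563) * -0.69311 = 45.958 s

45.958 s


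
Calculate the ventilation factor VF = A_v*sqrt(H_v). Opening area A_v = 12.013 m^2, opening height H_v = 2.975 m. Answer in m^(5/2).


sqrt(H_v) = 1.7248
VF = 12.013 * 1.7248 = 20.720 m^(5/2)

20.720 m^(5/2)


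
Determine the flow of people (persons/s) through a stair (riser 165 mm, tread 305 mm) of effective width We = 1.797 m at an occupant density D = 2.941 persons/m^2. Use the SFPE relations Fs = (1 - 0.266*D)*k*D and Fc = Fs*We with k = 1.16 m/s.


1 - 0.266*D = 1 - 0.266*2.941 = 0.21769
Fs = 0.21769 * 1.16 * 2.941 = 0.74268 persons/(s*m)
Fc = 0.74268 * 1.797 = 1.3346 persons/s

1.3346 persons/s


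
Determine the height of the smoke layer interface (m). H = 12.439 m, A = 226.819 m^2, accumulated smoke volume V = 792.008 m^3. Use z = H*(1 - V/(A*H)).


V/(A*H) = 0.28071
1 - 0.28071 = 0.71929
z = 12.439 * 0.71929 = 8.9472 m

8.9472 m


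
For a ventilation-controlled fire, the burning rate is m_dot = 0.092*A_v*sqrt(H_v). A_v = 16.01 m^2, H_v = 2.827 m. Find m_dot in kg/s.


sqrt(H_v) = 1.6814
m_dot = 0.092 * 16.01 * 1.6814 = 2.4765 kg/s

2.4765 kg/s


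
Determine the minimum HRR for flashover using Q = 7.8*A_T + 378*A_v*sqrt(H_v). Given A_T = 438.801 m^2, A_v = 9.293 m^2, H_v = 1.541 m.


7.8*A_T = 3422.6
sqrt(H_v) = 1.2414
378*A_v*sqrt(H_v) = 4360.6
Q = 3422.6 + 4360.6 = 7783.3 kW

7783.3 kW


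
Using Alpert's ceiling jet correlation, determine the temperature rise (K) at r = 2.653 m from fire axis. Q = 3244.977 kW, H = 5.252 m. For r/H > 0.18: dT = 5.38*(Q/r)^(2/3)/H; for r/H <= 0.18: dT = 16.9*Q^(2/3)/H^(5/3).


r/H = 2.653 / 5.252 = 0.50514
r/H > 0.18, so dT = 5.38*(Q/r)^(2/3)/H
Q/r = 1223.1
(Q/r)^(2/3) = 114.37
dT = 5.38 * 114.37 / 5.252 = 117.16 K

117.16 K


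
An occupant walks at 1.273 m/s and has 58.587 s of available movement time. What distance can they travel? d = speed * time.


d = 1.273 * 58.587 = 74.581 m

74.581 m


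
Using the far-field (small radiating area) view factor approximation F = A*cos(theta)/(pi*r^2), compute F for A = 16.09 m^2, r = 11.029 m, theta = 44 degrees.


cos(44 deg) = 0.71934
pi*r^2 = 382.14
F = 16.09 * 0.71934 / 382.14 = 0.030288

0.030288


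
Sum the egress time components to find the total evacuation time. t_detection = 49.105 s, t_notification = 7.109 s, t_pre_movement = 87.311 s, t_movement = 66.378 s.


Total = 49.105 + 7.109 + 87.311 + 66.378 = 209.903 s

209.903 s


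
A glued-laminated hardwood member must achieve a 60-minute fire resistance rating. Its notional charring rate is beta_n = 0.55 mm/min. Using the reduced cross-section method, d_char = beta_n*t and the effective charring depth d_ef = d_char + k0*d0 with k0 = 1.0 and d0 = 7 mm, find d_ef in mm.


d_char = 0.55 * 60 = 33 mm
d_ef = 33 + 1.0*7 = 40 mm

40 mm


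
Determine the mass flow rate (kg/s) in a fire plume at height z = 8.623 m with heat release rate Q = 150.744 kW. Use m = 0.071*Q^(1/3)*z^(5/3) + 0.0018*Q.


Q^(1/3) = 5.3221
z^(5/3) = 36.260
First term = 0.071 * 5.3221 * 36.260 = 13.702
Second term = 0.0018 * 150.744 = 0.27134
m = 13.973 kg/s

13.973 kg/s


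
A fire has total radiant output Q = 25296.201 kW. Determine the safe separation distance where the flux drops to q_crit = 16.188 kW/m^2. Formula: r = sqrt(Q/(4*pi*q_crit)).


4*pi*q_crit = 203.42
Q/(4*pi*q_crit) = 124.35
r = sqrt(124.35) = 11.151 m

11.151 m


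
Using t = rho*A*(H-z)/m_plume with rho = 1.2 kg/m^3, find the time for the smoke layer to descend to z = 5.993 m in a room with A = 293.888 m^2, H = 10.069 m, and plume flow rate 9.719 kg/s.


H - z = 4.076 m
t = 1.2 * 293.888 * 4.076 / 9.719 = 147.90 s

147.90 s


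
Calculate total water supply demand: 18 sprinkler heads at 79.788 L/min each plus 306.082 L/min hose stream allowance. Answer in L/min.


Sprinkler demand = 18 * 79.788 = 1436.184 L/min
Total = 1436.184 + 306.082 = 1742.266 L/min

1742.266 L/min


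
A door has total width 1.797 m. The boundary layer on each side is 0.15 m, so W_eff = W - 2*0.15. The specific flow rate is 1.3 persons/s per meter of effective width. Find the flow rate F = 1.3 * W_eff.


W_eff = 1.797 - 0.30 = 1.497 m
F = 1.3 * 1.497 = 1.9461 persons/s

1.9461 persons/s


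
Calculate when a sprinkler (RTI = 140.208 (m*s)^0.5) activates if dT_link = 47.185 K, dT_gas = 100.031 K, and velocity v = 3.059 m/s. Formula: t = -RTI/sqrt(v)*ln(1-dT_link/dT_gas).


dT_link/dT_gas = 0.47170
ln(1 - 0.47170) = -0.63810
t = -140.208 / sqrt(3.059) * -0.63810 = 51.153 s

51.153 s


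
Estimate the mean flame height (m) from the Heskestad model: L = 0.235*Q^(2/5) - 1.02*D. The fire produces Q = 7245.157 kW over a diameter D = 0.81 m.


Q^(2/5) = 34.996
0.235 * Q^(2/5) = 8.2241
1.02 * D = 0.82620
L = 7.3979 m

7.3979 m


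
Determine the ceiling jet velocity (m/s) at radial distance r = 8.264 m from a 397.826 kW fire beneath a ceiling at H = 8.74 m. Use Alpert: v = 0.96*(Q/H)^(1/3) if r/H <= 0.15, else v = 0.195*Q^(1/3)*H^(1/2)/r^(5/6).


r/H = 8.264 / 8.74 = 0.94554
r/H > 0.15, so v = 0.195*Q^(1/3)*H^(1/2)/r^(5/6)
Q^(1/3) = 7.3547
H^(1/2) = 2.9563
r^(5/6) = 5.8120
v = 0.195 * 7.3547 * 2.9563 / 5.8120 = 0.72951 m/s

0.72951 m/s


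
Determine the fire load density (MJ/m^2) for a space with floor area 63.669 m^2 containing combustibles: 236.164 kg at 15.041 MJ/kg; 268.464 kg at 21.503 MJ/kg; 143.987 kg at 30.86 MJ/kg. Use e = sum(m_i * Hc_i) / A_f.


Total energy = 236.164*15.041 + 268.464*21.503 + 143.987*30.86
= 3552.143 + 5772.781 + 4443.439
= 13768.36 MJ
e = 13768.36 / 63.669 = 216.25 MJ/m^2

216.25 MJ/m^2


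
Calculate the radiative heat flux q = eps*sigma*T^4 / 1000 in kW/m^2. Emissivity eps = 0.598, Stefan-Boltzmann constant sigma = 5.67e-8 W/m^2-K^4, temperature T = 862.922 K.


T^4 = 5.5448e+11
q = 0.598 * 5.67e-8 * 5.5448e+11 / 1000 = 18.801 kW/m^2

18.801 kW/m^2


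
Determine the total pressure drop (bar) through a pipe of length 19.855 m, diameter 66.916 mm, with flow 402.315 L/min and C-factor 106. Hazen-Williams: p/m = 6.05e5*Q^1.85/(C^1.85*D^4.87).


Q^1.85 = 65834
C^1.85 = 5582.3
D^4.87 = 7.7684e+08
p/m = 0.0091845 bar/m
p_total = 0.0091845 * 19.855 = 0.18236 bar

0.18236 bar


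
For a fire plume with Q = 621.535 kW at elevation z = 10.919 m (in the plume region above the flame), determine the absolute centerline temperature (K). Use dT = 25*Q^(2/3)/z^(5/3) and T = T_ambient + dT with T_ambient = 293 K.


Q^(2/3) = 72.830
z^(5/3) = 53.741
dT = 25 * 72.830 / 53.741 = 33.880 K
T = 293 + 33.880 = 326.88 K

326.88 K


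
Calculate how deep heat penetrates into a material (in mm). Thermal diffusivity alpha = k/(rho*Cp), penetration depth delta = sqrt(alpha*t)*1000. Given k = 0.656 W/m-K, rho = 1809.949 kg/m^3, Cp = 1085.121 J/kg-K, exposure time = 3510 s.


alpha = 0.656 / (1809.949 * 1085.121) = 3.3401e-07 m^2/s
alpha * t = 0.0011724
delta = sqrt(0.0011724) * 1000 = 34.240 mm

34.240 mm


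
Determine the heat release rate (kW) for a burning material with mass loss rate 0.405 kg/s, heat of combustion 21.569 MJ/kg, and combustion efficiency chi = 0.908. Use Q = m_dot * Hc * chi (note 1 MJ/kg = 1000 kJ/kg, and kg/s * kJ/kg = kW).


Hc = 21.569 MJ/kg = 21.569 * 1000 kJ/kg = 21569 kJ/kg
Q = 0.405 kg/s * 21569 kJ/kg * 0.908 = 7931.8 kW

7931.8 kW


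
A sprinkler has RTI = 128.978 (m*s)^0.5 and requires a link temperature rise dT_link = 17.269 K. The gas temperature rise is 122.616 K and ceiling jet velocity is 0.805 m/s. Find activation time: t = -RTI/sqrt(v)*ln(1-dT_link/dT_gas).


dT_link/dT_gas = 0.14084
ln(1 - 0.14084) = -0.15180
t = -128.978 / sqrt(0.805) * -0.15180 = 21.821 s

21.821 s


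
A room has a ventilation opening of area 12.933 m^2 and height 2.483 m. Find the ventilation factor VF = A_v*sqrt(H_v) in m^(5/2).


sqrt(H_v) = 1.5758
VF = 12.933 * 1.5758 = 20.379 m^(5/2)

20.379 m^(5/2)


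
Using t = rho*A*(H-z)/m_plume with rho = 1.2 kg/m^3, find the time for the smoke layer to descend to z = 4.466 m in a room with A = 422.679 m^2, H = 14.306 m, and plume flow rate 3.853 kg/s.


H - z = 9.84 m
t = 1.2 * 422.679 * 9.84 / 3.853 = 1295.4 s

1295.4 s


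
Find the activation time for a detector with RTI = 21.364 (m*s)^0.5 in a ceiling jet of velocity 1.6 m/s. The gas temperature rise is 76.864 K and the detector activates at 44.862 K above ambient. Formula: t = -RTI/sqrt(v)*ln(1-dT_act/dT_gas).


dT_act/dT_gas = 0.58365
ln(1 - 0.58365) = -0.87624
t = -21.364 / sqrt(1.6) * -0.87624 = 14.799 s

14.799 s


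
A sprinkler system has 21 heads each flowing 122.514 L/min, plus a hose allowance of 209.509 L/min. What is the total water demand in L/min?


Sprinkler demand = 21 * 122.514 = 2572.794 L/min
Total = 2572.794 + 209.509 = 2782.303 L/min

2782.303 L/min


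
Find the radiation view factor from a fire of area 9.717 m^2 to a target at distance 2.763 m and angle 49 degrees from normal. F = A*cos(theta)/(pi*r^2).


cos(49 deg) = 0.65606
pi*r^2 = 23.983
F = 9.717 * 0.65606 / 23.983 = 0.26581

0.26581


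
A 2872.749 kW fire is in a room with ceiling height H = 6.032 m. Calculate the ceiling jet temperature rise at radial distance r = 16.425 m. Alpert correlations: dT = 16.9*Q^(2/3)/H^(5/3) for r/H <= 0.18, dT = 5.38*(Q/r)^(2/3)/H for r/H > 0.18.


r/H = 16.425 / 6.032 = 2.7230
r/H > 0.18, so dT = 5.38*(Q/r)^(2/3)/H
Q/r = 174.90
(Q/r)^(2/3) = 31.275
dT = 5.38 * 31.275 / 6.032 = 27.894 K

27.894 K


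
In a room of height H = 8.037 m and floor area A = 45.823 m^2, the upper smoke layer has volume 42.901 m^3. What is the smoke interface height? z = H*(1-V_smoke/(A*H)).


V/(A*H) = 0.11649
1 - 0.11649 = 0.88351
z = 8.037 * 0.88351 = 7.1008 m

7.1008 m


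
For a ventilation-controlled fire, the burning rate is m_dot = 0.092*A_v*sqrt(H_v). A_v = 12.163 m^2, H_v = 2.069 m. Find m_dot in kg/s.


sqrt(H_v) = 1.4384
m_dot = 0.092 * 12.163 * 1.4384 = 1.6096 kg/s

1.6096 kg/s


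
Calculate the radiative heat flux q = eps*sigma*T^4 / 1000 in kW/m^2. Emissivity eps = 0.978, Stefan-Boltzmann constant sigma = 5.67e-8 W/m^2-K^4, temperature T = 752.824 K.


T^4 = 3.2120e+11
q = 0.978 * 5.67e-8 * 3.2120e+11 / 1000 = 17.811 kW/m^2

17.811 kW/m^2


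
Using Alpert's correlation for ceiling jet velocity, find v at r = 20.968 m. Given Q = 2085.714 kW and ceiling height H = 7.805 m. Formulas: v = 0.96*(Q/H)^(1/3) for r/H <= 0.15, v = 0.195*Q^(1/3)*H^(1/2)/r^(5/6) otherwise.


r/H = 20.968 / 7.805 = 2.6865
r/H > 0.15, so v = 0.195*Q^(1/3)*H^(1/2)/r^(5/6)
Q^(1/3) = 12.777
H^(1/2) = 2.7937
r^(5/6) = 12.627
v = 0.195 * 12.777 * 2.7937 / 12.627 = 0.55124 m/s

0.55124 m/s


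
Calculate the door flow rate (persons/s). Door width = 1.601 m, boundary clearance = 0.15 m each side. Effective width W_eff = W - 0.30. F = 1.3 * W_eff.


W_eff = 1.601 - 0.30 = 1.301 m
F = 1.3 * 1.301 = 1.6913 persons/s

1.6913 persons/s


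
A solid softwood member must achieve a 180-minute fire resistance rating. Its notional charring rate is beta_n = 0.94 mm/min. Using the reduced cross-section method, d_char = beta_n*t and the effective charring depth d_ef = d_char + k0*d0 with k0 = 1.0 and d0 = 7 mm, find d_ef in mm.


d_char = 0.94 * 180 = 169.2 mm
d_ef = 169.2 + 1.0*7 = 176.2 mm

176.2 mm


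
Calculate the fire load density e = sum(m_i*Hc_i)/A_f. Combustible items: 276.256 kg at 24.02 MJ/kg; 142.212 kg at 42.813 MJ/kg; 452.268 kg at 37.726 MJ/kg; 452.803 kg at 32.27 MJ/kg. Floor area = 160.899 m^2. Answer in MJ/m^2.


Total energy = 276.256*24.02 + 142.212*42.813 + 452.268*37.726 + 452.803*32.27
= 6635.669 + 6088.522 + 17062.26 + 14611.95
= 44398.41 MJ
e = 44398.41 / 160.899 = 275.94 MJ/m^2

275.94 MJ/m^2


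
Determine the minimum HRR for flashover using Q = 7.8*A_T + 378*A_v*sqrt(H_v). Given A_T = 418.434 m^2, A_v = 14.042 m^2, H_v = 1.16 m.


7.8*A_T = 3263.8
sqrt(H_v) = 1.0770
378*A_v*sqrt(H_v) = 5716.8
Q = 3263.8 + 5716.8 = 8980.5 kW

8980.5 kW


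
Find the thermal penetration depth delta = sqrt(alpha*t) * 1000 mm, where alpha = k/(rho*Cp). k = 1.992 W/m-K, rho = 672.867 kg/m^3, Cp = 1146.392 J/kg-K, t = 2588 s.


alpha = 1.992 / (672.867 * 1146.392) = 2.5824e-06 m^2/s
alpha * t = 0.0066833
delta = sqrt(0.0066833) * 1000 = 81.751 mm

81.751 mm


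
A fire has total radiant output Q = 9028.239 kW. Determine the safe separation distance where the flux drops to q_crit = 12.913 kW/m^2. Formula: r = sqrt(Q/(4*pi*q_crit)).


4*pi*q_crit = 162.27
Q/(4*pi*q_crit) = 55.637
r = sqrt(55.637) = 7.4590 m

7.4590 m


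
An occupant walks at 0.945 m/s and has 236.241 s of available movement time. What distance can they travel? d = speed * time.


d = 0.945 * 236.241 = 223.25 m

223.25 m
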